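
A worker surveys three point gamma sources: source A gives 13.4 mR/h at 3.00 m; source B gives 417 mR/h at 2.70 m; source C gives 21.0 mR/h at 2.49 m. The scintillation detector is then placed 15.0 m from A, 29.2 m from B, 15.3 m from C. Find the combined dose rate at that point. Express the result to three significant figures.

By superposition, sum each source's inverse-square contribution:
A: 13.4 × (3.00/15.0)² = 0.5360 mR/h
B: 417 × (2.70/29.2)² = 3.565 mR/h
C: 21.0 × (2.49/15.3)² = 0.5562 mR/h
Total = 0.5360 + 3.565 + 0.5562 = 4.657 mR/h.

4.66 mR/h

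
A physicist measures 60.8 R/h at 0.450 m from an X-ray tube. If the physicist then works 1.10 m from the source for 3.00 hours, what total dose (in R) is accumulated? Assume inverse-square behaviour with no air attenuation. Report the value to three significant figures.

30.5 R

Applying the 1/r² law, rate at 1.10 m:
(0.450/1.10)² = 0.1674, so 60.8 × 0.1674 = 10.18 R/h.
Dose = rate × time = 10.18 R/h × 3.000 h = 30.54 R.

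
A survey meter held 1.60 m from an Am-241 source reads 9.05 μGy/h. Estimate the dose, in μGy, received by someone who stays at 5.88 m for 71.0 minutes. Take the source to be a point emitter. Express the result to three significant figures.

Since intensity falls as 1/r², rate at 5.88 m:
9.05 × (1.60/5.88)² = 9.05 × 0.07404 = 0.6701 μGy/h.
Dose = rate × time = 0.6701 μGy/h × 1.183 h = 0.7927 μGy.

0.793 μGy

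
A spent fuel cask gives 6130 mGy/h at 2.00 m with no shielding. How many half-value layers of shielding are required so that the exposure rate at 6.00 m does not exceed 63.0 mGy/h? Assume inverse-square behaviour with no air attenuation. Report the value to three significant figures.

At 6.00 m, distance alone gives 6130 × (2.00/6.00)² = 6130 × 0.1111 = 681.0 mGy/h.
Further attenuation needed: 681.0/63.0 = 10.81.
n = log₂(10.81) = 3.434 half-value layers.

3.43 half-value layers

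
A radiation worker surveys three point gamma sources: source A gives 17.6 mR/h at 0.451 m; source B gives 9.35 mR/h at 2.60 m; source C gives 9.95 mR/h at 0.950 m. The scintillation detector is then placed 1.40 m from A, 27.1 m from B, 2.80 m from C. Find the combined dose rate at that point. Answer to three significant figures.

Each source contributes Iᵢ·(dᵢ/rᵢ)²; contributions add.
A: 17.6 × (0.451/1.40)² = 1.826 mR/h
B: 9.35 × (2.60/27.1)² = 0.08606 mR/h
C: 9.95 × (0.950/2.80)² = 1.145 mR/h
Total = 1.826 + 0.08606 + 1.145 = 3.057 mR/h.

3.06 mR/h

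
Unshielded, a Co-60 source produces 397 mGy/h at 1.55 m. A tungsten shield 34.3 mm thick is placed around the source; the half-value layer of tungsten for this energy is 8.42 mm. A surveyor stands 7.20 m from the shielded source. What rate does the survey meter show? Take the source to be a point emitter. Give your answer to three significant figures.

Distance alone: (1.55/7.20)² = 0.04634, so 397 × 0.04634 = 18.40 mGy/h.
Shield: 34.3/8.42 = 4.074 half-value layers → attenuation 2^(−4.074) = 0.05938.
Combined: 18.40 × 0.05938 = 1.093 mGy/h.

1.09 mGy/h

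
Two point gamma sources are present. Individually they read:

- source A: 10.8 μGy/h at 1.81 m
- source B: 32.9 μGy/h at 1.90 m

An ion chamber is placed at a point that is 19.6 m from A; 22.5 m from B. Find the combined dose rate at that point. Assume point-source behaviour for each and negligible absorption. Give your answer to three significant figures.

0.327 μGy/h

Each source contributes Iᵢ·(dᵢ/rᵢ)²; contributions add.
A: 10.8 × (1.81/19.6)² = 0.09210 μGy/h
B: 32.9 × (1.90/22.5)² = 0.2346 μGy/h
Total = 0.09210 + 0.2346 = 0.3267 μGy/h.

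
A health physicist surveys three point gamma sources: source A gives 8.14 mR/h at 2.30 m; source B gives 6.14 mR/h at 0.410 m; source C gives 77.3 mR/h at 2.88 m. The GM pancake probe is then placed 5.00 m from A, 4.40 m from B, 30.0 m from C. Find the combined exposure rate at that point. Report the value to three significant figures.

2.49 mR/h

Each source contributes Iᵢ·(dᵢ/rᵢ)²; contributions add.
A: 8.14 × (2.30/5.00)² = 1.722 mR/h
B: 6.14 × (0.410/4.40)² = 0.05331 mR/h
C: 77.3 × (2.88/30.0)² = 0.7124 mR/h
Total = 1.722 + 0.05331 + 0.7124 = 2.488 mR/h.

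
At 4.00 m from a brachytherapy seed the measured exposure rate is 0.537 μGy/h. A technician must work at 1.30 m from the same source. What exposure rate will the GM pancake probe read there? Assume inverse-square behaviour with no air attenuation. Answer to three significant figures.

5.08 μGy/h

By the inverse-square law, scaling from 4.00 m to 1.30 m:
(4.00/1.30)² = 9.467, so 0.537 × 9.467 = 5.084 μGy/h.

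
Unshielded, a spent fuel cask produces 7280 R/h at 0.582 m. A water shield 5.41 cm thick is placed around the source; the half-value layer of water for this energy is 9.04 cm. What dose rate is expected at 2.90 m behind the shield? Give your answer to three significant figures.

194 R/h

Distance alone: (0.582/2.90)² = 0.04028, so 7280 × 0.04028 = 293.2 R/h.
Shield: 5.41/9.04 = 0.5985 half-value layers → attenuation 2^(−0.5985) = 0.6604.
Combined: 293.2 × 0.6604 = 193.6 R/h.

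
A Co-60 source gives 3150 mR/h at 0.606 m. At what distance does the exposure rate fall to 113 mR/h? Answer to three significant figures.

3.20 m

Using I₁d₁² = I₂d₂², d₂ = d₁·√(I₁/I₂).
I₁/I₂ = 3150/113 = 27.88, so d₂ = 0.606 × √27.88 = 3.200 m.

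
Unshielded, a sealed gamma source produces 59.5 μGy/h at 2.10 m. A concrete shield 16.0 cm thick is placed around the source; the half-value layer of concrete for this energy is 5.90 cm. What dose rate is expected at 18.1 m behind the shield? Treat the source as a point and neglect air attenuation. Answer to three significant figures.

Distance alone: 59.5 × (2.10/18.1)² = 59.5 × 0.01346 = 0.8009 μGy/h.
Shield: 16.0/5.90 = 2.712 half-value layers → attenuation 2^(−2.712) = 0.1526.
Combined: 0.8009 × 0.1526 = 0.1222 μGy/h.

0.122 μGy/h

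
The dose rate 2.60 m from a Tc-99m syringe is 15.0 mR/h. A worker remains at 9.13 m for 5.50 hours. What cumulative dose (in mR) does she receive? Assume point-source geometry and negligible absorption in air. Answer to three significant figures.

6.69 mR

Since intensity falls as 1/r², rate at 9.13 m:
(2.60/9.13)² = 0.08110, so 15.0 × 0.08110 = 1.217 mR/h.
Dose = rate × time = 1.217 mR/h × 5.500 h = 6.694 mR.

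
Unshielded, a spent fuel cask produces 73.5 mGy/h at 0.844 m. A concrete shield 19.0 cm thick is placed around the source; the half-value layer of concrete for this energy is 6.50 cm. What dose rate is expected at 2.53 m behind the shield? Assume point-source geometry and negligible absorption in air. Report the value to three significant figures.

1.08 mGy/h

Distance alone: (0.844/2.53)² = 0.1113, so 73.5 × 0.1113 = 8.181 mGy/h.
Shield: 19.0/6.50 = 2.923 half-value layers → attenuation 2^(−2.923) = 0.1319.
Combined: 8.181 × 0.1319 = 1.079 mGy/h.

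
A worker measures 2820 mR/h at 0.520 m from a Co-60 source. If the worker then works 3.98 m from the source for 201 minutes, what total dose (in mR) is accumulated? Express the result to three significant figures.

161 mR

Applying the 1/r² law, rate at 3.98 m:
(0.520/3.98)² = 0.01707, so 2820 × 0.01707 = 48.14 mR/h.
Dose = rate × time = 48.14 mR/h × 3.350 h = 161.3 mR.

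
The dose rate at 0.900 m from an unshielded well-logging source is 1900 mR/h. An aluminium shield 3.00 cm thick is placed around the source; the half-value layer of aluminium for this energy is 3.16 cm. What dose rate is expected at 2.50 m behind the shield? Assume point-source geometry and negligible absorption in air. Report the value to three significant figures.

128 mR/h

Distance alone: (0.900/2.50)² = 0.1296, so 1900 × 0.1296 = 246.2 mR/h.
Shield: 3.00/3.16 = 0.9494 half-value layers → attenuation 2^(−0.9494) = 0.5178.
Combined: 246.2 × 0.5178 = 127.5 mR/h.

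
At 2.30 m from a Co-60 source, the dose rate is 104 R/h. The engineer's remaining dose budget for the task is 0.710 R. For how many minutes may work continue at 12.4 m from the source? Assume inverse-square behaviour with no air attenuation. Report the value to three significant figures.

11.9 min

Applying the 1/r² law, rate at 12.4 m:
(2.30/12.4)² = 0.03440, so 104 × 0.03440 = 3.578 R/h.
Stay time = 0.710 R ÷ 3.578 R/h = 0.1984 h = 11.90 min.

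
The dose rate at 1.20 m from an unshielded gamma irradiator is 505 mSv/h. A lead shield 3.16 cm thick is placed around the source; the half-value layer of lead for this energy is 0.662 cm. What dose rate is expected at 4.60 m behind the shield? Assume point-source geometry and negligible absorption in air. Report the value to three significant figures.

1.26 mSv/h

Distance alone: (1.20/4.60)² = 0.06805, so 505 × 0.06805 = 34.37 mSv/h.
Shield: 3.16/0.662 = 4.773 half-value layers → attenuation 2^(−4.773) = 0.03657.
Combined: 34.37 × 0.03657 = 1.257 mSv/h.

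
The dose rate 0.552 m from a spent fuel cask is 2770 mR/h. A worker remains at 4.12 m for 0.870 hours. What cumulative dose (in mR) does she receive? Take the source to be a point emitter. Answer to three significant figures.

43.3 mR

Using I₁d₁² = I₂d₂², rate at 4.12 m:
2770 × (0.552/4.12)² = 2770 × 0.01795 = 49.72 mR/h.
Dose = rate × time = 49.72 mR/h × 0.8700 h = 43.26 mR.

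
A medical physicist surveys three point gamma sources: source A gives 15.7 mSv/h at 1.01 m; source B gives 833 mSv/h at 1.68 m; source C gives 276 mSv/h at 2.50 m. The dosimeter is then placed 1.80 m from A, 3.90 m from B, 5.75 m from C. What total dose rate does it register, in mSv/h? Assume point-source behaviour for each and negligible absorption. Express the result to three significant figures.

212 mSv/h

Each source contributes Iᵢ·(dᵢ/rᵢ)²; contributions add.
A: 15.7 × (1.01/1.80)² = 4.943 mSv/h
B: 833 × (1.68/3.90)² = 154.6 mSv/h
C: 276 × (2.50/5.75)² = 52.17 mSv/h
Total = 4.943 + 154.6 + 52.17 = 211.7 mSv/h.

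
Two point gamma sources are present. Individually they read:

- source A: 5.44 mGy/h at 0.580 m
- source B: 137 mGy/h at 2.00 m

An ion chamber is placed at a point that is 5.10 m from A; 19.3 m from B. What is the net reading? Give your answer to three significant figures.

1.54 mGy/h

Each source contributes Iᵢ·(dᵢ/rᵢ)²; contributions add.
A: 5.44 × (0.580/5.10)² = 0.07036 mGy/h
B: 137 × (2.00/19.3)² = 1.471 mGy/h
Total = 0.07036 + 1.471 = 1.541 mGy/h.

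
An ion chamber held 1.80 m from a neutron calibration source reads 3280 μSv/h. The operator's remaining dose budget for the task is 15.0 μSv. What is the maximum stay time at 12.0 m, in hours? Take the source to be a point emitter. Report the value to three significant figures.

0.203 h

By the inverse-square law, rate at 12.0 m:
(1.80/12.0)² = 0.02250, so 3280 × 0.02250 = 73.80 μSv/h.
Stay time = 15.0 μSv ÷ 73.80 μSv/h = 0.2033 h.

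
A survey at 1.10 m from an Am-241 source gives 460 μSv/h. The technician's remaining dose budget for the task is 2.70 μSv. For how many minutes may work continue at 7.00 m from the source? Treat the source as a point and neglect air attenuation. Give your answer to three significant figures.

14.3 min

Using I₁d₁² = I₂d₂², rate at 7.00 m:
(1.10/7.00)² = 0.02469, so 460 × 0.02469 = 11.36 μSv/h.
Stay time = 2.70 μSv ÷ 11.36 μSv/h = 0.2377 h = 14.26 min.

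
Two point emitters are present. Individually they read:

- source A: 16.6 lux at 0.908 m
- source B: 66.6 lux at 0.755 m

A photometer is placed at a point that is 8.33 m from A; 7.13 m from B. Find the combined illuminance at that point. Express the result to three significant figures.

By superposition, sum each source's inverse-square contribution:
A: 16.6 × (0.908/8.33)² = 0.1972 lux
B: 66.6 × (0.755/7.13)² = 0.7468 lux
Total = 0.1972 + 0.7468 = 0.9440 lux.

0.944 lux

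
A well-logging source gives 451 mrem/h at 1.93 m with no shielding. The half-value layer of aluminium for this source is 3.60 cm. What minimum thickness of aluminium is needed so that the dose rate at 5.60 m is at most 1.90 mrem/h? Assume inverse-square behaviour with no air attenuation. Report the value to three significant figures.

17.3 cm

At 5.60 m, distance alone gives 451 × (1.93/5.60)² = 451 × 0.1188 = 53.58 mrem/h.
Further attenuation needed: 53.58/1.90 = 28.20.
n = log₂(28.20) = 4.818 half-value layers.
Thickness = 4.818 × 3.60 cm = 17.34 cm.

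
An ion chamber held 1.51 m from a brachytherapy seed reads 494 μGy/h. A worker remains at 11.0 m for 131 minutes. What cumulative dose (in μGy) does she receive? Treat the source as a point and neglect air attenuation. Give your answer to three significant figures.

Using I₁d₁² = I₂d₂², rate at 11.0 m:
494 × (1.51/11.0)² = 494 × 0.01884 = 9.307 μGy/h.
Dose = rate × time = 9.307 μGy/h × 2.183 h = 20.32 μGy.

20.3 μGy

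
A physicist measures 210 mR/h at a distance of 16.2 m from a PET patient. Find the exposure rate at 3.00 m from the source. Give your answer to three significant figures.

6120 mR/h

Applying the 1/r² law, the rate at 3.00 m is
(16.2/3.00)² = 29.16, so 210 × 29.16 = 6124 mR/h.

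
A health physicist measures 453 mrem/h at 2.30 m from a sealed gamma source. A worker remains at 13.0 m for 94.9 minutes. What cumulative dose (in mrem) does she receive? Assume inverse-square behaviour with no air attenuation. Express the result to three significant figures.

Using I₁d₁² = I₂d₂², rate at 13.0 m:
453 × (2.30/13.0)² = 453 × 0.03130 = 14.18 mrem/h.
Dose = rate × time = 14.18 mrem/h × 1.582 h = 22.43 mrem.

22.4 mrem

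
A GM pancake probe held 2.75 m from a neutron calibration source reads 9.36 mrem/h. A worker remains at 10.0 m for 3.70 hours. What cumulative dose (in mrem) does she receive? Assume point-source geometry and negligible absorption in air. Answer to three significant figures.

Intensity scales as (d₁/d₂)², so rate at 10.0 m:
9.36 × (2.75/10.0)² = 9.36 × 0.07563 = 0.7079 mrem/h.
Dose = rate × time = 0.7079 mrem/h × 3.700 h = 2.619 mrem.

2.62 mrem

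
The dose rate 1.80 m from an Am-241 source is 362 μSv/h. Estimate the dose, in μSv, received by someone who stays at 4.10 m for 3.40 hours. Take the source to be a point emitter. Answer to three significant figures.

237 μSv

Intensity scales as (d₁/d₂)², so rate at 4.10 m:
(1.80/4.10)² = 0.1927, so 362 × 0.1927 = 69.76 μSv/h.
Dose = rate × time = 69.76 μSv/h × 3.400 h = 237.2 μSv.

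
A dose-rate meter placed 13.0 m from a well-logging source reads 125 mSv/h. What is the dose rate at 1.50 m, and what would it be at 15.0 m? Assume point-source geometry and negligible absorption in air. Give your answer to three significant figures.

9390 mSv/h; 93.9 mSv/h

Using I₁d₁² = I₂d₂²,
At 1.50 m: 125 × (13.0/1.50)² = 125 × 75.11 = 9389 mSv/h
At 15.0 m: 9389 × (1.50/15.0)² = 9389 × 0.01000 = 93.89 mSv/h.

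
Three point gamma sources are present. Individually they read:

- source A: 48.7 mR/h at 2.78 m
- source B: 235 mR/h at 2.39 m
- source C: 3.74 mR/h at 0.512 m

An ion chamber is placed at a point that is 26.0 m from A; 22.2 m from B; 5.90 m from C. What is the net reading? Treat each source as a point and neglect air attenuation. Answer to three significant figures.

By superposition, sum each source's inverse-square contribution:
A: 48.7 × (2.78/26.0)² = 0.5568 mR/h
B: 235 × (2.39/22.2)² = 2.724 mR/h
C: 3.74 × (0.512/5.90)² = 0.02816 mR/h
Total = 0.5568 + 2.724 + 0.02816 = 3.309 mR/h.

3.31 mR/h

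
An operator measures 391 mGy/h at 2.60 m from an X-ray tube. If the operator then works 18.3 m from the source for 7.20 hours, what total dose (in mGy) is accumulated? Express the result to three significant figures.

Applying the 1/r² law, rate at 18.3 m:
391 × (2.60/18.3)² = 391 × 0.02019 = 7.894 mGy/h.
Dose = rate × time = 7.894 mGy/h × 7.200 h = 56.84 mGy.

56.8 mGy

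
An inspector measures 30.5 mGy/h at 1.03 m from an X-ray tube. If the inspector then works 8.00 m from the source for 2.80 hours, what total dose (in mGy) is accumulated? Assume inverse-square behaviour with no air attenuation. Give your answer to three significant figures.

Applying the 1/r² law, rate at 8.00 m:
(1.03/8.00)² = 0.01658, so 30.5 × 0.01658 = 0.5057 mGy/h.
Dose = rate × time = 0.5057 mGy/h × 2.800 h = 1.416 mGy.

1.42 mGy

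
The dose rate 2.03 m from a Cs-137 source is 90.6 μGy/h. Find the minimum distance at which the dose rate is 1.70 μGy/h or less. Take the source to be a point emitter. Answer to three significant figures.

14.8 m

Using I₁d₁² = I₂d₂², d₂ = d₁·√(I₁/I₂).
I₁/I₂ = 90.6/1.70 = 53.29, so d₂ = 2.03 × √53.29 = 14.82 m.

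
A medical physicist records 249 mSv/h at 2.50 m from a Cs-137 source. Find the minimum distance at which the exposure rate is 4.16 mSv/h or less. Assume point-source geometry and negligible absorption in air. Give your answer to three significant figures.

19.3 m

Using I₁d₁² = I₂d₂², d₂ = d₁·√(I₁/I₂).
I₁/I₂ = 249/4.16 = 59.86, so d₂ = 2.50 × √59.86 = 19.34 m.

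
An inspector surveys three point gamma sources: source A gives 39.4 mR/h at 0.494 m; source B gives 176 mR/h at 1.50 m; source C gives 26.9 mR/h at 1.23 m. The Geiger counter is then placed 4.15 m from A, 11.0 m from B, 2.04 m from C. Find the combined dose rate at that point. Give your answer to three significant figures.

13.6 mR/h

Each source contributes Iᵢ·(dᵢ/rᵢ)²; contributions add.
A: 39.4 × (0.494/4.15)² = 0.5583 mR/h
B: 176 × (1.50/11.0)² = 3.273 mR/h
C: 26.9 × (1.23/2.04)² = 9.779 mR/h
Total = 0.5583 + 3.273 + 9.779 = 13.61 mR/h.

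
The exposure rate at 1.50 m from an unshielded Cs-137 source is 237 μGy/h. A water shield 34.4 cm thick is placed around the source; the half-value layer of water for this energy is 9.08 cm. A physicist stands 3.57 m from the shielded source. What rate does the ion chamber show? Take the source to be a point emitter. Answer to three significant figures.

3.03 μGy/h

Distance alone: (1.50/3.57)² = 0.1765, so 237 × 0.1765 = 41.83 μGy/h.
Shield: 34.4/9.08 = 3.789 half-value layers → attenuation 2^(−3.789) = 0.07234.
Combined: 41.83 × 0.07234 = 3.026 μGy/h.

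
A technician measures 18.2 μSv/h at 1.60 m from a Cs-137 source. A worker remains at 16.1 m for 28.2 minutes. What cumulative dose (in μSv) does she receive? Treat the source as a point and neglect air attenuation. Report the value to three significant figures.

Since intensity falls as 1/r², rate at 16.1 m:
(1.60/16.1)² = 0.009876, so 18.2 × 0.009876 = 0.1797 μSv/h.
Dose = rate × time = 0.1797 μSv/h × 0.4700 h = 0.08446 μSv.

0.0845 μSv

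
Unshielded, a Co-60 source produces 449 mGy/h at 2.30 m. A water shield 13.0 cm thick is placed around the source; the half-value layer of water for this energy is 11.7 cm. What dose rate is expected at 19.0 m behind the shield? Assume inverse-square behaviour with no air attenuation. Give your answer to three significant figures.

Distance alone: (2.30/19.0)² = 0.01465, so 449 × 0.01465 = 6.578 mGy/h.
Shield: 13.0/11.7 = 1.111 half-value layers → attenuation 2^(−1.111) = 0.4630.
Combined: 6.578 × 0.4630 = 3.046 mGy/h.

3.05 mGy/h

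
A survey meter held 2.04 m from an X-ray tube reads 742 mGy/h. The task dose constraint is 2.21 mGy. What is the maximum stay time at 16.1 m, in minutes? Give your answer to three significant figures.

Since intensity falls as 1/r², rate at 16.1 m:
(2.04/16.1)² = 0.01605, so 742 × 0.01605 = 11.91 mGy/h.
Stay time = 2.21 mGy ÷ 11.91 mGy/h = 0.1856 h = 11.14 min.

11.1 min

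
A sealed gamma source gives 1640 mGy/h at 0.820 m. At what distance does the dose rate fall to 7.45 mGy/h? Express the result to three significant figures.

Intensity scales as (d₁/d₂)², so d₂ = d₁·√(I₁/I₂).
I₁/I₂ = 1640/7.45 = 220.1, so d₂ = 0.820 × √220.1 = 12.17 m.

12.2 m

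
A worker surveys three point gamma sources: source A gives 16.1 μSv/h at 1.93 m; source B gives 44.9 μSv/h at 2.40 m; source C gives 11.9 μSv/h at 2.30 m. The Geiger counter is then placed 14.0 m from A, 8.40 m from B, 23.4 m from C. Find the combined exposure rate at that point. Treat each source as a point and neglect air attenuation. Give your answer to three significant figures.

4.09 μSv/h

By superposition, sum each source's inverse-square contribution:
A: 16.1 × (1.93/14.0)² = 0.3060 μSv/h
B: 44.9 × (2.40/8.40)² = 3.665 μSv/h
C: 11.9 × (2.30/23.4)² = 0.1150 μSv/h
Total = 0.3060 + 3.665 + 0.1150 = 4.086 μSv/h.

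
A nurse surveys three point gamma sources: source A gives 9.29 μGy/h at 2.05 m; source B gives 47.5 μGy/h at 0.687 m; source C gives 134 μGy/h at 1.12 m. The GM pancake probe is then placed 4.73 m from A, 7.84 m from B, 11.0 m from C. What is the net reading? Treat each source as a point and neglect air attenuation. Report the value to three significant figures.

3.50 μGy/h

By superposition, sum each source's inverse-square contribution:
A: 9.29 × (2.05/4.73)² = 1.745 μGy/h
B: 47.5 × (0.687/7.84)² = 0.3647 μGy/h
C: 134 × (1.12/11.0)² = 1.389 μGy/h
Total = 1.745 + 0.3647 + 1.389 = 3.499 μGy/h.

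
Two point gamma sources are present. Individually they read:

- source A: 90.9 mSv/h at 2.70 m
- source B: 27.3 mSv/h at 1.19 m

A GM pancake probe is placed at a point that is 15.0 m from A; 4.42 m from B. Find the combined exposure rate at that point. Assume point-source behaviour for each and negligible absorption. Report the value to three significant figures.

By superposition, sum each source's inverse-square contribution:
A: 90.9 × (2.70/15.0)² = 2.945 mSv/h
B: 27.3 × (1.19/4.42)² = 1.979 mSv/h
Total = 2.945 + 1.979 = 4.924 mSv/h.

4.92 mSv/h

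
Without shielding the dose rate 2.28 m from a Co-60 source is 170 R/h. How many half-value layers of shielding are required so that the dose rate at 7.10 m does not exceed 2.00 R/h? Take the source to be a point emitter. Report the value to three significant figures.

3.13 half-value layers

At 7.10 m, distance alone gives 170 × (2.28/7.10)² = 170 × 0.1031 = 17.53 R/h.
Further attenuation needed: 17.53/2.00 = 8.765.
n = log₂(8.765) = 3.132 half-value layers.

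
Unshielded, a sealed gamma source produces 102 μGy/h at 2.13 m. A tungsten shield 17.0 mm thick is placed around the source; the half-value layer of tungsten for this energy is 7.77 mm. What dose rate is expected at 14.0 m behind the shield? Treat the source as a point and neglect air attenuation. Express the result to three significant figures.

Distance alone: (2.13/14.0)² = 0.02315, so 102 × 0.02315 = 2.361 μGy/h.
Shield: 17.0/7.77 = 2.188 half-value layers → attenuation 2^(−2.188) = 0.2195.
Combined: 2.361 × 0.2195 = 0.5182 μGy/h.

0.518 μGy/h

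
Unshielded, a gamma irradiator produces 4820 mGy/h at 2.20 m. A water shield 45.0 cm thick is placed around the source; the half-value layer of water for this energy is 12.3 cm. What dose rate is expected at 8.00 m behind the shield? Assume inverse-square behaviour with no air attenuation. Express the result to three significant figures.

Distance alone: 4820 × (2.20/8.00)² = 4820 × 0.07563 = 364.5 mGy/h.
Shield: 45.0/12.3 = 3.659 half-value layers → attenuation 2^(−3.659) = 0.07916.
Combined: 364.5 × 0.07916 = 28.85 mGy/h.

28.9 mGy/h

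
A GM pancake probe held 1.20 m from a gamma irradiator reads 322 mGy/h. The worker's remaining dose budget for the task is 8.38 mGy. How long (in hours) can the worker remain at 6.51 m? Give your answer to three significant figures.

By the inverse-square law, rate at 6.51 m:
(1.20/6.51)² = 0.03398, so 322 × 0.03398 = 10.94 mGy/h.
Stay time = 8.38 mGy ÷ 10.94 mGy/h = 0.7660 h.

0.766 h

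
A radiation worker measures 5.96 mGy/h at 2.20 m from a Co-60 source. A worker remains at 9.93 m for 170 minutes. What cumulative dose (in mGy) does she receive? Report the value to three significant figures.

0.829 mGy

Since intensity falls as 1/r², rate at 9.93 m:
5.96 × (2.20/9.93)² = 5.96 × 0.04908 = 0.2925 mGy/h.
Dose = rate × time = 0.2925 mGy/h × 2.833 h = 0.8287 mGy.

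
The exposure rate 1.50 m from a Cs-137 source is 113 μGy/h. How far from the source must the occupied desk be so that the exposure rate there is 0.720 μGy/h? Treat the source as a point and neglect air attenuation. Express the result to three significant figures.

18.8 m

Using I₁d₁² = I₂d₂², d₂ = d₁·√(I₁/I₂).
I₁/I₂ = 113/0.720 = 156.9, so d₂ = 1.50 × √156.9 = 18.79 m.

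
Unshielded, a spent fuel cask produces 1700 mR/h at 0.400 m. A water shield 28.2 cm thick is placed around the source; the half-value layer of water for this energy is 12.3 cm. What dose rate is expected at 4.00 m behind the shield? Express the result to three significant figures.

Distance alone: 1700 × (0.400/4.00)² = 1700 × 0.01000 = 17.00 mR/h.
Shield: 28.2/12.3 = 2.293 half-value layers → attenuation 2^(−2.293) = 0.2041.
Combined: 17.00 × 0.2041 = 3.470 mR/h.

3.47 mR/h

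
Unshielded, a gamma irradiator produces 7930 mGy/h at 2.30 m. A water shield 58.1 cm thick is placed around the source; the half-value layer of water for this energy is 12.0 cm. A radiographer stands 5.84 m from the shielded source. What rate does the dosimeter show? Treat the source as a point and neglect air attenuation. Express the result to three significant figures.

Distance alone: 7930 × (2.30/5.84)² = 7930 × 0.1551 = 1230 mGy/h.
Shield: 58.1/12.0 = 4.842 half-value layers → attenuation 2^(−4.842) = 0.03487.
Combined: 1230 × 0.03487 = 42.89 mGy/h.

42.9 mGy/h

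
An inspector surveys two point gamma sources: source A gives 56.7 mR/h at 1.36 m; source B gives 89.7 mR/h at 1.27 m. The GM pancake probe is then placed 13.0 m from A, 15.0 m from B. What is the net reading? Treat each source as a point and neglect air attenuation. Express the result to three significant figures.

By superposition, sum each source's inverse-square contribution:
A: 56.7 × (1.36/13.0)² = 0.6205 mR/h
B: 89.7 × (1.27/15.0)² = 0.6430 mR/h
Total = 0.6205 + 0.6430 = 1.264 mR/h.

1.26 mR/h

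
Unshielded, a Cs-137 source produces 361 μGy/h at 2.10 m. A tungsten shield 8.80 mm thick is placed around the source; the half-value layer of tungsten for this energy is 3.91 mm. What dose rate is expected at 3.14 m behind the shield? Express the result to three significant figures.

Distance alone: 361 × (2.10/3.14)² = 361 × 0.4473 = 161.5 μGy/h.
Shield: 8.80/3.91 = 2.251 half-value layers → attenuation 2^(−2.251) = 0.2101.
Combined: 161.5 × 0.2101 = 33.93 μGy/h.

33.9 μGy/h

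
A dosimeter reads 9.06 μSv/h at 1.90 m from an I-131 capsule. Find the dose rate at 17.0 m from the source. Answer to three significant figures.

Using I₁d₁² = I₂d₂², the rate at 17.0 m is
(1.90/17.0)² = 0.01249, so 9.06 × 0.01249 = 0.1132 μSv/h.

0.113 μSv/h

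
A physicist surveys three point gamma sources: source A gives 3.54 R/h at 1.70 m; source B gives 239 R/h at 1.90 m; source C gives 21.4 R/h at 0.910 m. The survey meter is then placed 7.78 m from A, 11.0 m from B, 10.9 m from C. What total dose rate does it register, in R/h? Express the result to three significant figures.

7.45 R/h

Each source contributes Iᵢ·(dᵢ/rᵢ)²; contributions add.
A: 3.54 × (1.70/7.78)² = 0.1690 R/h
B: 239 × (1.90/11.0)² = 7.130 R/h
C: 21.4 × (0.910/10.9)² = 0.1492 R/h
Total = 0.1690 + 7.130 + 0.1492 = 7.448 R/h.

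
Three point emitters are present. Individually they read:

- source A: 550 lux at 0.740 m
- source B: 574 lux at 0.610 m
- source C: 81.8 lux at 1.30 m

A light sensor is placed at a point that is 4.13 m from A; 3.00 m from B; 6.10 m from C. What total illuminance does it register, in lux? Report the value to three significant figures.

Each source contributes Iᵢ·(dᵢ/rᵢ)²; contributions add.
A: 550 × (0.740/4.13)² = 17.66 lux
B: 574 × (0.610/3.00)² = 23.73 lux
C: 81.8 × (1.30/6.10)² = 3.715 lux
Total = 17.66 + 23.73 + 3.715 = 45.11 lux.

45.1 lux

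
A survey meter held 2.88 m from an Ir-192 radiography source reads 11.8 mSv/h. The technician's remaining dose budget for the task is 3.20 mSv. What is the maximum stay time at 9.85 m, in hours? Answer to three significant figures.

By the inverse-square law, rate at 9.85 m:
11.8 × (2.88/9.85)² = 11.8 × 0.08549 = 1.009 mSv/h.
Stay time = 3.20 mSv ÷ 1.009 mSv/h = 3.171 h.

3.17 h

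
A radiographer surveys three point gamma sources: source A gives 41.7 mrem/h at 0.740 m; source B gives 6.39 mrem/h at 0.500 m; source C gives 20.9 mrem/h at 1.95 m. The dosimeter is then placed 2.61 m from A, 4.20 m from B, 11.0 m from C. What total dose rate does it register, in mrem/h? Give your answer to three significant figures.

4.10 mrem/h

Each source contributes Iᵢ·(dᵢ/rᵢ)²; contributions add.
A: 41.7 × (0.740/2.61)² = 3.352 mrem/h
B: 6.39 × (0.500/4.20)² = 0.09056 mrem/h
C: 20.9 × (1.95/11.0)² = 0.6568 mrem/h
Total = 3.352 + 0.09056 + 0.6568 = 4.099 mrem/h.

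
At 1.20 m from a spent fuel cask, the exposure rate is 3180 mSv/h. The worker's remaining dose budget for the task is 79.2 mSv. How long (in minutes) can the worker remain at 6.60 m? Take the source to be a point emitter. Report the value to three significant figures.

Using I₁d₁² = I₂d₂², rate at 6.60 m:
(1.20/6.60)² = 0.03306, so 3180 × 0.03306 = 105.1 mSv/h.
Stay time = 79.2 mSv ÷ 105.1 mSv/h = 0.7536 h = 45.22 min.

45.2 min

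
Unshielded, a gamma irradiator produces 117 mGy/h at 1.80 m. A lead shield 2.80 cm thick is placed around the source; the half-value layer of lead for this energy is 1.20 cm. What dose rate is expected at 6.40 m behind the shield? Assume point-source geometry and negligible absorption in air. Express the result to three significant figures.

1.84 mGy/h

Distance alone: 117 × (1.80/6.40)² = 117 × 0.07910 = 9.255 mGy/h.
Shield: 2.80/1.20 = 2.333 half-value layers → attenuation 2^(−2.333) = 0.1985.
Combined: 9.255 × 0.1985 = 1.837 mGy/h.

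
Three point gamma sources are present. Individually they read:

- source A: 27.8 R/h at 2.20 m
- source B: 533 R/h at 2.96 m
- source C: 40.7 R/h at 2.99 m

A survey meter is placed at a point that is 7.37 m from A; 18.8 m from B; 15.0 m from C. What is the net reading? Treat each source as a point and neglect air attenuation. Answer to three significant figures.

17.3 R/h

By superposition, sum each source's inverse-square contribution:
A: 27.8 × (2.20/7.37)² = 2.477 R/h
B: 533 × (2.96/18.8)² = 13.21 R/h
C: 40.7 × (2.99/15.0)² = 1.617 R/h
Total = 2.477 + 13.21 + 1.617 = 17.30 R/h.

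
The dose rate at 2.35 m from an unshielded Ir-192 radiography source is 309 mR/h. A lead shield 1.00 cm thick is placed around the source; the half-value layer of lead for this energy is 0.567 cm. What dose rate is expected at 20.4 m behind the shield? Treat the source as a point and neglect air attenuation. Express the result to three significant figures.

1.21 mR/h

Distance alone: (2.35/20.4)² = 0.01327, so 309 × 0.01327 = 4.100 mR/h.
Shield: 1.00/0.567 = 1.764 half-value layers → attenuation 2^(−1.764) = 0.2944.
Combined: 4.100 × 0.2944 = 1.207 mR/h.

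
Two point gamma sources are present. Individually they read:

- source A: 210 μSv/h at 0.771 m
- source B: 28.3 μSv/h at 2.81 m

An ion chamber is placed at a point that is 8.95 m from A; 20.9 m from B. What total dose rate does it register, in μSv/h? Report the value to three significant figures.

2.07 μSv/h

By superposition, sum each source's inverse-square contribution:
A: 210 × (0.771/8.95)² = 1.558 μSv/h
B: 28.3 × (2.81/20.9)² = 0.5116 μSv/h
Total = 1.558 + 0.5116 = 2.070 μSv/h.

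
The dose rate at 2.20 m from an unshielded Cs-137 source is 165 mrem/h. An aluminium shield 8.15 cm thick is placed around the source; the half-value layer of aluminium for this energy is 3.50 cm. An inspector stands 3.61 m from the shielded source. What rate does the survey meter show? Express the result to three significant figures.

Distance alone: (2.20/3.61)² = 0.3714, so 165 × 0.3714 = 61.28 mrem/h.
Shield: 8.15/3.50 = 2.329 half-value layers → attenuation 2^(−2.329) = 0.1990.
Combined: 61.28 × 0.1990 = 12.19 mrem/h.

12.2 mrem/h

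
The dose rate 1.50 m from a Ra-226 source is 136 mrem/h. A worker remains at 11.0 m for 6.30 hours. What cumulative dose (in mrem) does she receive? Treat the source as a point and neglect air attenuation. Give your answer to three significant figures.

Intensity scales as (d₁/d₂)², so rate at 11.0 m:
136 × (1.50/11.0)² = 136 × 0.01860 = 2.530 mrem/h.
Dose = rate × time = 2.530 mrem/h × 6.300 h = 15.94 mrem.

15.9 mrem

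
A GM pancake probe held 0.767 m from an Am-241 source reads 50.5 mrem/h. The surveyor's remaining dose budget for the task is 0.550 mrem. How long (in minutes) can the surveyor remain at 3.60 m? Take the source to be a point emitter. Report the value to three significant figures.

14.4 min

By the inverse-square law, rate at 3.60 m:
50.5 × (0.767/3.60)² = 50.5 × 0.04539 = 2.292 mrem/h.
Stay time = 0.550 mrem ÷ 2.292 mrem/h = 0.2400 h = 14.40 min.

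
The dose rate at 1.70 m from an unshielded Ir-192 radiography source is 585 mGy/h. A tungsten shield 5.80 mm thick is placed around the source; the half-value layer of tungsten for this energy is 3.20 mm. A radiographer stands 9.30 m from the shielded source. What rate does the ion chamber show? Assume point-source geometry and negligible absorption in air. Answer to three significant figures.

5.57 mGy/h

Distance alone: 585 × (1.70/9.30)² = 585 × 0.03341 = 19.54 mGy/h.
Shield: 5.80/3.20 = 1.812 half-value layers → attenuation 2^(−1.812) = 0.2848.
Combined: 19.54 × 0.2848 = 5.565 mGy/h.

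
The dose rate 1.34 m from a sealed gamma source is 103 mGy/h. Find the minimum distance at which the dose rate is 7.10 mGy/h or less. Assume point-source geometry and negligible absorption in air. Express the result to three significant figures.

5.10 m

Applying the 1/r² law, d₂ = d₁·√(I₁/I₂).
I₁/I₂ = 103/7.10 = 14.51, so d₂ = 1.34 × √14.51 = 5.104 m.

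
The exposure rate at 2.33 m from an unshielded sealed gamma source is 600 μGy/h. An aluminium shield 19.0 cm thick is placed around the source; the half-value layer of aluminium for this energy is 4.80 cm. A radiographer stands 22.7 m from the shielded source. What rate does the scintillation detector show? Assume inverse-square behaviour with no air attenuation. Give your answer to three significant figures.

0.407 μGy/h

Distance alone: 600 × (2.33/22.7)² = 600 × 0.01054 = 6.324 μGy/h.
Shield: 19.0/4.80 = 3.958 half-value layers → attenuation 2^(−3.958) = 0.06435.
Combined: 6.324 × 0.06435 = 0.4069 μGy/h.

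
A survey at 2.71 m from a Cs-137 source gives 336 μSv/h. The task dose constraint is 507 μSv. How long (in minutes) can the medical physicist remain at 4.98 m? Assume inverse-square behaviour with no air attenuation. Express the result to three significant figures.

306 min

Intensity scales as (d₁/d₂)², so rate at 4.98 m:
336 × (2.71/4.98)² = 336 × 0.2961 = 99.49 μSv/h.
Stay time = 507 μSv ÷ 99.49 μSv/h = 5.096 h = 305.8 min.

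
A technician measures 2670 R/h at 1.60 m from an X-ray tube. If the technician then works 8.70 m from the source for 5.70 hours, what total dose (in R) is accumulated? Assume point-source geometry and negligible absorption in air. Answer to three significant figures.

By the inverse-square law, rate at 8.70 m:
(1.60/8.70)² = 0.03382, so 2670 × 0.03382 = 90.30 R/h.
Dose = rate × time = 90.30 R/h × 5.700 h = 514.7 R.

515 R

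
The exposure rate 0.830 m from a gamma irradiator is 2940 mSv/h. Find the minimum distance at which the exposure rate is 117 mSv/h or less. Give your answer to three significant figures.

By the inverse-square law, d₂ = d₁·√(I₁/I₂).
I₁/I₂ = 2940/117 = 25.13, so d₂ = 0.830 × √25.13 = 4.161 m.

4.16 m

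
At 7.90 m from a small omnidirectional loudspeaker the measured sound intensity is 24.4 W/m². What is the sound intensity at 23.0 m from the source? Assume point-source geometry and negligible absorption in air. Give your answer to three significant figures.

Applying the 1/r² law, scaling from 7.90 m to 23.0 m:
(7.90/23.0)² = 0.1180, so 24.4 × 0.1180 = 2.879 W/m².

2.88 W/m²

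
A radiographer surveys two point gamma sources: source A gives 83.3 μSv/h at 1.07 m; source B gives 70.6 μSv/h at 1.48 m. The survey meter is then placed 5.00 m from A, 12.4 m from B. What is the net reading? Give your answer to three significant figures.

By superposition, sum each source's inverse-square contribution:
A: 83.3 × (1.07/5.00)² = 3.815 μSv/h
B: 70.6 × (1.48/12.4)² = 1.006 μSv/h
Total = 3.815 + 1.006 = 4.821 μSv/h.

4.82 μSv/h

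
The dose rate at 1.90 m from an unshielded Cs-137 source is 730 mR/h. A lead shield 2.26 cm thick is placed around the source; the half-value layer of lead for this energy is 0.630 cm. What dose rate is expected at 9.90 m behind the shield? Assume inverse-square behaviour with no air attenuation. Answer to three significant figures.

Distance alone: 730 × (1.90/9.90)² = 730 × 0.03683 = 26.89 mR/h.
Shield: 2.26/0.630 = 3.587 half-value layers → attenuation 2^(−3.587) = 0.08322.
Combined: 26.89 × 0.08322 = 2.238 mR/h.

2.24 mR/h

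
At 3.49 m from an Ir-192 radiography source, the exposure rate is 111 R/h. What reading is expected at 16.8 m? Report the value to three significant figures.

Using I₁d₁² = I₂d₂², the rate at 16.8 m is
(3.49/16.8)² = 0.04316, so 111 × 0.04316 = 4.791 R/h.

4.79 R/h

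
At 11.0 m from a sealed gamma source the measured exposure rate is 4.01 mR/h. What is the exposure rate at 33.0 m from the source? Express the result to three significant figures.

Applying the 1/r² law, scaling from 11.0 m to 33.0 m:
(11.0/33.0)² = 0.1111, so 4.01 × 0.1111 = 0.4455 mR/h.

0.446 mR/h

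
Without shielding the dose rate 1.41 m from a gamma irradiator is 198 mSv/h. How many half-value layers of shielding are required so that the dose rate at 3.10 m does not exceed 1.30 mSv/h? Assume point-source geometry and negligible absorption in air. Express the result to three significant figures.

4.98 half-value layers

At 3.10 m, distance alone gives (1.41/3.10)² = 0.2069, so 198 × 0.2069 = 40.97 mSv/h.
Further attenuation needed: 40.97/1.30 = 31.52.
n = log₂(31.52) = 4.978 half-value layers.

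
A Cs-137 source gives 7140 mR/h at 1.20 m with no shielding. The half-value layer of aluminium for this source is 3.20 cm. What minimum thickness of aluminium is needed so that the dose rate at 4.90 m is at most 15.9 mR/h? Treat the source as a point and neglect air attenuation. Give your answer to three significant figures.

15.2 cm

At 4.90 m, distance alone gives 7140 × (1.20/4.90)² = 7140 × 0.05998 = 428.3 mR/h.
Further attenuation needed: 428.3/15.9 = 26.94.
n = log₂(26.94) = 4.752 half-value layers.
Thickness = 4.752 × 3.20 cm = 15.21 cm.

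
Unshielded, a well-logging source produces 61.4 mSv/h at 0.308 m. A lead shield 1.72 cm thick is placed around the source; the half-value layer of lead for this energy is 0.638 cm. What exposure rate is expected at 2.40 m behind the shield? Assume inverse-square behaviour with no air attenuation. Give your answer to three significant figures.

Distance alone: 61.4 × (0.308/2.40)² = 61.4 × 0.01647 = 1.011 mSv/h.
Shield: 1.72/0.638 = 2.696 half-value layers → attenuation 2^(−2.696) = 0.1543.
Combined: 1.011 × 0.1543 = 0.1560 mSv/h.

0.156 mSv/h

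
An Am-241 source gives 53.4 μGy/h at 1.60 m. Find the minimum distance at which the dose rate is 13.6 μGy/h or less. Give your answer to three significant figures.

Using I₁d₁² = I₂d₂², d₂ = d₁·√(I₁/I₂).
I₁/I₂ = 53.4/13.6 = 3.926, so d₂ = 1.60 × √3.926 = 3.170 m.

3.17 m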